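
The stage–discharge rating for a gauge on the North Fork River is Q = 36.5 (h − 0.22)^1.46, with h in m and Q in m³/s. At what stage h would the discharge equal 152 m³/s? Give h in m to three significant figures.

2.88 m

h − h₀ = (Q/C)^(1/b) = (152/36.5)^(1/1.46) = 2.657 m
h = 0.22 + 2.657 = 2.877 m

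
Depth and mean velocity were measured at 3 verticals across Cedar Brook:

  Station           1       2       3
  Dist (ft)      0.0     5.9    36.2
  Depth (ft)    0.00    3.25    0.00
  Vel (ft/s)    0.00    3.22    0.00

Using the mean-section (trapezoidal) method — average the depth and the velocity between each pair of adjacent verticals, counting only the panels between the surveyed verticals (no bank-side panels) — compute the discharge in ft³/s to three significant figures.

94.7 ft³/s

Panel 1-2: Δb = 5.9 ft, d̄ = (0.00+3.25)/2 = 1.625, v̄ = (0.00+3.22)/2 = 1.61 → q = 5.9×1.625×1.61 = 15.44 ft³/s
Panel 2-3: Δb = 30.3 ft, d̄ = (3.25+0.00)/2 = 1.625, v̄ = (3.22+0.00)/2 = 1.61 → q = 30.3×1.625×1.61 = 79.27 ft³/s
Q = Σ q = 94.71 ft³/s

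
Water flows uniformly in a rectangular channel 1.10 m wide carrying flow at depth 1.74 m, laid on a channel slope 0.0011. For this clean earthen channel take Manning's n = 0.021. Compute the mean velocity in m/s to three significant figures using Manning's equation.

A = b·y = 1.10 × 1.74 = 1.914 m²
P = b + 2y = 1.10 + 2×1.74 = 4.580 m
R = A/P = 1.914/4.580 = 0.4179 m
Q = (1/n)·A·R^(2/3)·S^(1/2) = (1/0.021) × 1.914 × 0.4179^(2/3) × 0.0011^(1/2) = 1.690 m³/s
V = Q/A = 1.690/1.914 = 0.8828 m/s

0.883 m/s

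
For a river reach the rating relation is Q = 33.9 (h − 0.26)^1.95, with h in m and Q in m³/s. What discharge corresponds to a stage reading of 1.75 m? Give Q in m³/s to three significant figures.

Q = 33.9 × (1.75 − 0.26)^1.95 = 33.9 × 1.49^1.95 = 73.78 m³/s

73.8 m³/s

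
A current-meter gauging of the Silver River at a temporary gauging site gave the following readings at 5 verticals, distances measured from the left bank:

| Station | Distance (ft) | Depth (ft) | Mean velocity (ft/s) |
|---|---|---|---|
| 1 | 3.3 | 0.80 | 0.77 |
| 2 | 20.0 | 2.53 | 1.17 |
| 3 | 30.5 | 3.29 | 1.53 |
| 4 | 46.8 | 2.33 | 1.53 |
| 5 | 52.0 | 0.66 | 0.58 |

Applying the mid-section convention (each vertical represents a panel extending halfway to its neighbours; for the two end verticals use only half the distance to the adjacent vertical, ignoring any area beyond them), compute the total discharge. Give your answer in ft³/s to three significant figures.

152 ft³/s

w_1 = (20.0 − 3.3)/2 = 8.35 ft; q_1 = 0.77 × 0.80 × 8.35 = 5.144 ft³/s
w_2 = (30.5 − 3.3)/2 = 13.6 ft; q_2 = 1.17 × 2.53 × 13.6 = 40.26 ft³/s
w_3 = (46.8 − 20.0)/2 = 13.4 ft; q_3 = 1.53 × 3.29 × 13.4 = 67.45 ft³/s
w_4 = (52.0 − 30.5)/2 = 10.75 ft; q_4 = 1.53 × 2.33 × 10.75 = 38.32 ft³/s
w_5 = (52.0 − 46.8)/2 = 2.6 ft; q_5 = 0.58 × 0.66 × 2.6 = 0.9953 ft³/s
Q = Σ qᵢ = 152.2 ft³/s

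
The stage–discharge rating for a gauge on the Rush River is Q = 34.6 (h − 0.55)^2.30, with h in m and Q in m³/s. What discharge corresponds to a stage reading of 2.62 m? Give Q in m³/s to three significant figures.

Q = 34.6 × (2.62 − 0.55)^2.30 = 34.6 × 2.07^2.30 = 184.4 m³/s

184 m³/s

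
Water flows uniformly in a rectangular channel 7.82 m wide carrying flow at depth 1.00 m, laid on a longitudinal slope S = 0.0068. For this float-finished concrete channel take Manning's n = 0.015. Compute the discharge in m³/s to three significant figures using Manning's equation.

A = b·y = 7.82 × 1.00 = 7.820 m²
P = b + 2y = 7.82 + 2×1.00 = 9.820 m
R = A/P = 7.820/9.820 = 0.7963 m
Q = (1/n)·A·R^(2/3)·S^(1/2) = (1/0.015) × 7.820 × 0.7963^(2/3) × 0.0068^(1/2) = 36.93 m³/s

36.9 m³/s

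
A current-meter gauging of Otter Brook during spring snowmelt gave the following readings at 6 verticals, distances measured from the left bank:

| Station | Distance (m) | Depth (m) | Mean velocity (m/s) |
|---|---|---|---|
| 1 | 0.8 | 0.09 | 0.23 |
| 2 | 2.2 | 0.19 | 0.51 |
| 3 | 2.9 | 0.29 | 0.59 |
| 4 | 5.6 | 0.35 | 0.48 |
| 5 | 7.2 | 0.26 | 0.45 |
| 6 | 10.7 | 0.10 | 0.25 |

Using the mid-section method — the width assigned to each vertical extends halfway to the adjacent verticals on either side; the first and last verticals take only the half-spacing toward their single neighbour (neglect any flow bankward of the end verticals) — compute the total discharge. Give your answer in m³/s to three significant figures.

1.11 m³/s

w_1 = (2.2 − 0.8)/2 = 0.7 m; q_1 = 0.23 × 0.09 × 0.7 = 0.01449 m³/s
w_2 = (2.9 − 0.8)/2 = 1.05 m; q_2 = 0.51 × 0.19 × 1.05 = 0.1017 m³/s
w_3 = (5.6 − 2.2)/2 = 1.7 m; q_3 = 0.59 × 0.29 × 1.7 = 0.2909 m³/s
w_4 = (7.2 − 2.9)/2 = 2.15 m; q_4 = 0.48 × 0.35 × 2.15 = 0.3612 m³/s
w_5 = (10.7 − 5.6)/2 = 2.55 m; q_5 = 0.45 × 0.26 × 2.55 = 0.2984 m³/s
w_6 = (10.7 − 7.2)/2 = 1.75 m; q_6 = 0.25 × 0.10 × 1.75 = 0.04375 m³/s
Q = Σ qᵢ = 1.110 m³/s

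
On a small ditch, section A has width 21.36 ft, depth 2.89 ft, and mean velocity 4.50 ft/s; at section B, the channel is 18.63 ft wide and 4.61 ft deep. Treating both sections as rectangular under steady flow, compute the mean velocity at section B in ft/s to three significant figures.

3.23 ft/s

Q = A₁V₁ = (21.36×2.89) × 4.50 = 277.8 ft³/s
A₂ = 18.63 × 4.61 = 85.88 ft²
V₂ = Q/A₂ = 277.8/85.88 = 3.234 ft/s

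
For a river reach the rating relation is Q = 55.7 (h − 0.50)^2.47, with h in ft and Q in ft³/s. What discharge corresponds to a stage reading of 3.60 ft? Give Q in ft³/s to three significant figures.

Q = 55.7 × (3.60 − 0.50)^2.47 = 55.7 × 3.1^2.47 = 911.0 ft³/s

911 ft³/s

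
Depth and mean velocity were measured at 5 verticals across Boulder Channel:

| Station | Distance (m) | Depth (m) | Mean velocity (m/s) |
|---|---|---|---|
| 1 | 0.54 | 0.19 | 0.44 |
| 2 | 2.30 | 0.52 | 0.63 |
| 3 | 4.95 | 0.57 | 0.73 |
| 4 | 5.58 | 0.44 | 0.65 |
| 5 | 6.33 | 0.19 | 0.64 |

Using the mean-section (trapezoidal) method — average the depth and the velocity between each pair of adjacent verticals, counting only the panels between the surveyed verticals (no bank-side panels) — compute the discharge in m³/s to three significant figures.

1.69 m³/s

Panel 1-2: Δb = 1.76 m, d̄ = (0.19+0.52)/2 = 0.355, v̄ = (0.44+0.63)/2 = 0.535 → q = 1.76×0.355×0.535 = 0.3343 m³/s
Panel 2-3: Δb = 2.65 m, d̄ = (0.52+0.57)/2 = 0.545, v̄ = (0.63+0.73)/2 = 0.68 → q = 2.65×0.545×0.68 = 0.9821 m³/s
Panel 3-4: Δb = 0.63 m, d̄ = (0.57+0.44)/2 = 0.505, v̄ = (0.73+0.65)/2 = 0.69 → q = 0.63×0.505×0.69 = 0.2195 m³/s
Panel 4-5: Δb = 0.75 m, d̄ = (0.44+0.19)/2 = 0.315, v̄ = (0.65+0.64)/2 = 0.645 → q = 0.75×0.315×0.645 = 0.1524 m³/s
Q = Σ q = 1.688 m³/s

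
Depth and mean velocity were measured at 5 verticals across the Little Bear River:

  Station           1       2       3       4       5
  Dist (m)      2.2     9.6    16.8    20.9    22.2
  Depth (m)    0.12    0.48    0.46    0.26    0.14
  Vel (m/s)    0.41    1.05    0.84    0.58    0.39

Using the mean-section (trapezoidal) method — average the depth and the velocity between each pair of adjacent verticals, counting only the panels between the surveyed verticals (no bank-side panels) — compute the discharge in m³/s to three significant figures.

Panel 1-2: Δb = 7.4 m, d̄ = (0.12+0.48)/2 = 0.3, v̄ = (0.41+1.05)/2 = 0.73 → q = 7.4×0.3×0.73 = 1.621 m³/s
Panel 2-3: Δb = 7.2 m, d̄ = (0.48+0.46)/2 = 0.47, v̄ = (1.05+0.84)/2 = 0.945 → q = 7.2×0.47×0.945 = 3.198 m³/s
Panel 3-4: Δb = 4.1 m, d̄ = (0.46+0.26)/2 = 0.36, v̄ = (0.84+0.58)/2 = 0.71 → q = 4.1×0.36×0.71 = 1.048 m³/s
Panel 4-5: Δb = 1.3 m, d̄ = (0.26+0.14)/2 = 0.2, v̄ = (0.58+0.39)/2 = 0.485 → q = 1.3×0.2×0.485 = 0.1261 m³/s
Q = Σ q = 5.993 m³/s

5.99 m³/s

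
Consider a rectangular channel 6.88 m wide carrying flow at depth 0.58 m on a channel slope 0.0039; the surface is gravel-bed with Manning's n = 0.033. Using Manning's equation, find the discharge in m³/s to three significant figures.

4.73 m³/s

A = b·y = 6.88 × 0.58 = 3.990 m²
P = b + 2y = 6.88 + 2×0.58 = 8.040 m
R = A/P = 3.990/8.040 = 0.4963 m
Q = (1/n)·A·R^(2/3)·S^(1/2) = (1/0.033) × 3.990 × 0.4963^(2/3) × 0.0039^(1/2) = 4.734 m³/s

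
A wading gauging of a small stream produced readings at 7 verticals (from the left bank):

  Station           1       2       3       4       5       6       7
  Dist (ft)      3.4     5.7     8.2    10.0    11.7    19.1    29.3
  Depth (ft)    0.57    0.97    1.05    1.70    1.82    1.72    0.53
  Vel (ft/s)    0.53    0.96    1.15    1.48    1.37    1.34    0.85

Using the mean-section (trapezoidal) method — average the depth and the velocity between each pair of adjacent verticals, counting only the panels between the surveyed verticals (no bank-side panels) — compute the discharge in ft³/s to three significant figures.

Panel 1-2: Δb = 2.3 ft, d̄ = (0.57+0.97)/2 = 0.77, v̄ = (0.53+0.96)/2 = 0.745 → q = 2.3×0.77×0.745 = 1.319 ft³/s
Panel 2-3: Δb = 2.5 ft, d̄ = (0.97+1.05)/2 = 1.01, v̄ = (0.96+1.15)/2 = 1.055 → q = 2.5×1.01×1.055 = 2.664 ft³/s
Panel 3-4: Δb = 1.8 ft, d̄ = (1.05+1.70)/2 = 1.375, v̄ = (1.15+1.48)/2 = 1.315 → q = 1.8×1.375×1.315 = 3.255 ft³/s
Panel 4-5: Δb = 1.7 ft, d̄ = (1.70+1.82)/2 = 1.76, v̄ = (1.48+1.37)/2 = 1.425 → q = 1.7×1.76×1.425 = 4.264 ft³/s
Panel 5-6: Δb = 7.4 ft, d̄ = (1.82+1.72)/2 = 1.77, v̄ = (1.37+1.34)/2 = 1.355 → q = 7.4×1.77×1.355 = 17.75 ft³/s
Panel 6-7: Δb = 10.2 ft, d̄ = (1.72+0.53)/2 = 1.125, v̄ = (1.34+0.85)/2 = 1.095 → q = 10.2×1.125×1.095 = 12.57 ft³/s
Q = Σ q = 41.81 ft³/s

41.8 ft³/s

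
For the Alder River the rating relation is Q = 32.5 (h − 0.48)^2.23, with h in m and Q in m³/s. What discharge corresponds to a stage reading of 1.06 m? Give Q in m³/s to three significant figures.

9.65 m³/s

Q = 32.5 × (1.06 − 0.48)^2.23 = 32.5 × 0.58^2.23 = 9.646 m³/s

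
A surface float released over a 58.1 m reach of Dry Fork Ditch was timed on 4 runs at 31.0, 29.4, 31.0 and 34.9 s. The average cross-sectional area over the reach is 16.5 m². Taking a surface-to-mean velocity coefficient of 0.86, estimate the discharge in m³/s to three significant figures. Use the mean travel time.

26.1 m³/s

t̄ = (31.0 + 29.4 + 31.0 + 34.9) / 4 = 31.575 s
v_surface = L / t̄ = 58.1 / 31.575 = 1.840 m/s
v_mean = 0.86 × 1.840 = 1.582 m/s
Q = A × v_mean = 16.5 × 1.582 = 26.11 m³/s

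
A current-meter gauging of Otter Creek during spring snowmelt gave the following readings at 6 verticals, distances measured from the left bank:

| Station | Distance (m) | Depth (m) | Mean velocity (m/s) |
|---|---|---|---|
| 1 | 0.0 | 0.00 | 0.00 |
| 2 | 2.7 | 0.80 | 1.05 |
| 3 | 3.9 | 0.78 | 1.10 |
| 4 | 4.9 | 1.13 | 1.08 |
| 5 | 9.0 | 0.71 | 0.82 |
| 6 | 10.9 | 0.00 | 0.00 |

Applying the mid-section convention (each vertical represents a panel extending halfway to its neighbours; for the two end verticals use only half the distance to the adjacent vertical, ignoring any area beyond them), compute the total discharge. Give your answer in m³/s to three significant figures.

w_2 = (3.9 − 0.0)/2 = 1.95 m; q_2 = 1.05 × 0.80 × 1.95 = 1.638 m³/s
w_3 = (4.9 − 2.7)/2 = 1.1 m; q_3 = 1.10 × 0.78 × 1.1 = 0.9438 m³/s
w_4 = (9.0 − 3.9)/2 = 2.55 m; q_4 = 1.08 × 1.13 × 2.55 = 3.112 m³/s
w_5 = (10.9 − 4.9)/2 = 3 m; q_5 = 0.82 × 0.71 × 3 = 1.747 m³/s
Stations 1, 6 contribute zero (depth or velocity is 0).
Q = Σ qᵢ = 7.440 m³/s

7.44 m³/s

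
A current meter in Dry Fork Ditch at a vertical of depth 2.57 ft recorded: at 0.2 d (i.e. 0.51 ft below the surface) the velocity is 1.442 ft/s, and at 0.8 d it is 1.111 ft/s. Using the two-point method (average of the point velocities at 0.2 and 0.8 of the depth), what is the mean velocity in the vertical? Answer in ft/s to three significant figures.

1.28 ft/s

v̄ = (1.442 + 1.111) / 2 = 1.277 ft/s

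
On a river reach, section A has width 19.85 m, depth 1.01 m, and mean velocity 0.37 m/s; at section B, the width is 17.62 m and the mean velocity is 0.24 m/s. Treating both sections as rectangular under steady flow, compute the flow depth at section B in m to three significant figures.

1.75 m

Q = A₁V₁ = (19.85×1.01) × 0.37 = 7.418 m³/s
d₂ = Q/(b₂ V₂) = 7.418/(17.62×0.24) = 1.754 m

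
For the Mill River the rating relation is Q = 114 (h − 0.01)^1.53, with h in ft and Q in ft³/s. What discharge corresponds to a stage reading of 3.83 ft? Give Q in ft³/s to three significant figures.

Q = 114 × (3.83 − 0.01)^1.53 = 114 × 3.82^1.53 = 886.1 ft³/s

886 ft³/s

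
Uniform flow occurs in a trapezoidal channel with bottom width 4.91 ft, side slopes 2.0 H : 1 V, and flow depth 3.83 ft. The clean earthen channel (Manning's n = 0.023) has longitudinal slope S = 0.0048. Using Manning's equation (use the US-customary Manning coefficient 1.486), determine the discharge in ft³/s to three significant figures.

363 ft³/s

A = (b + z·y)·y = (4.91 + 2.0×3.83)×3.83 = 48.14 ft²
P = b + 2y√(1+z²) = 4.91 + 2×3.83×√(1+2.0²) = 22.04 ft
R = A/P = 48.14/22.04 = 2.185 ft
Q = (1.486/n)·A·R^(2/3)·S^(1/2) = (1.486/0.023) × 48.14 × 2.185^(2/3) × 0.0048^(1/2) = 362.8 ft³/s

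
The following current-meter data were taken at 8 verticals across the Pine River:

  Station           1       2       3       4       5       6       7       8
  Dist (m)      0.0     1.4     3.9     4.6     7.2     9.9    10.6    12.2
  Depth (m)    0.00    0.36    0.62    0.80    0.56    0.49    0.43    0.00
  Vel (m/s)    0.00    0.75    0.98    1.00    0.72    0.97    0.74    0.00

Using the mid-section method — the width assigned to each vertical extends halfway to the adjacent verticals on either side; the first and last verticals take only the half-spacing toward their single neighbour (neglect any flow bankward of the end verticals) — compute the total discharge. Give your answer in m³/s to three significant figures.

w_2 = (3.9 − 0.0)/2 = 1.95 m; q_2 = 0.75 × 0.36 × 1.95 = 0.5265 m³/s
w_3 = (4.6 − 1.4)/2 = 1.6 m; q_3 = 0.98 × 0.62 × 1.6 = 0.9722 m³/s
w_4 = (7.2 − 3.9)/2 = 1.65 m; q_4 = 1.00 × 0.80 × 1.65 = 1.320 m³/s
w_5 = (9.9 − 4.6)/2 = 2.65 m; q_5 = 0.72 × 0.56 × 2.65 = 1.068 m³/s
w_6 = (10.6 − 7.2)/2 = 1.7 m; q_6 = 0.97 × 0.49 × 1.7 = 0.8080 m³/s
w_7 = (12.2 − 9.9)/2 = 1.15 m; q_7 = 0.74 × 0.43 × 1.15 = 0.3659 m³/s
Stations 1, 8 contribute zero (depth or velocity is 0).
Q = Σ qᵢ = 5.061 m³/s

5.06 m³/s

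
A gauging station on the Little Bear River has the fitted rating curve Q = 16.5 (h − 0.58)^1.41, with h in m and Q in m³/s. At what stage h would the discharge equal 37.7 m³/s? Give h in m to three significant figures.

2.38 m

h − h₀ = (Q/C)^(1/b) = (37.7/16.5)^(1/1.41) = 1.797 m
h = 0.58 + 1.797 = 2.377 m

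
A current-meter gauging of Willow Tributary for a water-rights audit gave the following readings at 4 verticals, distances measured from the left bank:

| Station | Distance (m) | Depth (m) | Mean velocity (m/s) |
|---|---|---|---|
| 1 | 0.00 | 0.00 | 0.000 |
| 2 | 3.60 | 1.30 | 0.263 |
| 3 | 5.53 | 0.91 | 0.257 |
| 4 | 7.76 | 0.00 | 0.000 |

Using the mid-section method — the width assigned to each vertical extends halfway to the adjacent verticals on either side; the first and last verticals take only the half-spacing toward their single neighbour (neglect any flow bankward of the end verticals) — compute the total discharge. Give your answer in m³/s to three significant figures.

w_2 = (5.53 − 0.00)/2 = 2.765 m; q_2 = 0.263 × 1.30 × 2.765 = 0.9454 m³/s
w_3 = (7.76 − 3.60)/2 = 2.08 m; q_3 = 0.257 × 0.91 × 2.08 = 0.4864 m³/s
Stations 1, 4 contribute zero (depth or velocity is 0).
Q = Σ qᵢ = 1.432 m³/s

1.43 m³/s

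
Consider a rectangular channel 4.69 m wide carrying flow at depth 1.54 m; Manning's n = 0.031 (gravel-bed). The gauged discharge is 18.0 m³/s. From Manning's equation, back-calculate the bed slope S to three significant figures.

0.00658

A = b·y = 4.69 × 1.54 = 7.223 m²
P = b + 2y = 4.69 + 2×1.54 = 7.770 m
R = A/P = 7.223/7.770 = 0.9295 m
S = (Q·n / (1·A·R^(2/3)))² = (18.0×0.031 / (1×7.223×0.9525))² = 0.006579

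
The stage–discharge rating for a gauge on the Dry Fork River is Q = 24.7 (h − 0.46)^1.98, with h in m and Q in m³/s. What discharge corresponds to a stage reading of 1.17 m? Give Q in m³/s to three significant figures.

12.5 m³/s

Q = 24.7 × (1.17 − 0.46)^1.98 = 24.7 × 0.71^1.98 = 12.54 m³/s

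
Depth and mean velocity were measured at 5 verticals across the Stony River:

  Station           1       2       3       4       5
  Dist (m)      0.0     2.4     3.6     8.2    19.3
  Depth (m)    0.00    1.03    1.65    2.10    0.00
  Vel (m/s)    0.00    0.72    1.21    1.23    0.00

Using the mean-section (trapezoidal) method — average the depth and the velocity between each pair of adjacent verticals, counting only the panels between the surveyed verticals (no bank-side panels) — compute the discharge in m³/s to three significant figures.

19.7 m³/s

Panel 1-2: Δb = 2.4 m, d̄ = (0.00+1.03)/2 = 0.515, v̄ = (0.00+0.72)/2 = 0.36 → q = 2.4×0.515×0.36 = 0.4450 m³/s
Panel 2-3: Δb = 1.2 m, d̄ = (1.03+1.65)/2 = 1.34, v̄ = (0.72+1.21)/2 = 0.965 → q = 1.2×1.34×0.965 = 1.552 m³/s
Panel 3-4: Δb = 4.6 m, d̄ = (1.65+2.10)/2 = 1.875, v̄ = (1.21+1.23)/2 = 1.22 → q = 4.6×1.875×1.22 = 10.52 m³/s
Panel 4-5: Δb = 11.1 m, d̄ = (2.10+0.00)/2 = 1.05, v̄ = (1.23+0.00)/2 = 0.615 → q = 11.1×1.05×0.615 = 7.168 m³/s
Q = Σ q = 19.69 m³/s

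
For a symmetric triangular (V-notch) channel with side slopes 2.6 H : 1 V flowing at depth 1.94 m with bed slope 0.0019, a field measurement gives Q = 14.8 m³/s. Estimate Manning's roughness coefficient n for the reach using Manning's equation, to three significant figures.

0.0270

A = z·y² = 2.6×1.94² = 9.785 m²
P = 2y√(1+z²) = 2×1.94×√(1+2.6²) = 10.81 m
R = A/P = 9.785/10.81 = 0.9053 m
n = (1/Q)·A·R^(2/3)·S^(1/2) = (1/14.8) × 9.785 × 0.9359 × 0.04359 = 0.02697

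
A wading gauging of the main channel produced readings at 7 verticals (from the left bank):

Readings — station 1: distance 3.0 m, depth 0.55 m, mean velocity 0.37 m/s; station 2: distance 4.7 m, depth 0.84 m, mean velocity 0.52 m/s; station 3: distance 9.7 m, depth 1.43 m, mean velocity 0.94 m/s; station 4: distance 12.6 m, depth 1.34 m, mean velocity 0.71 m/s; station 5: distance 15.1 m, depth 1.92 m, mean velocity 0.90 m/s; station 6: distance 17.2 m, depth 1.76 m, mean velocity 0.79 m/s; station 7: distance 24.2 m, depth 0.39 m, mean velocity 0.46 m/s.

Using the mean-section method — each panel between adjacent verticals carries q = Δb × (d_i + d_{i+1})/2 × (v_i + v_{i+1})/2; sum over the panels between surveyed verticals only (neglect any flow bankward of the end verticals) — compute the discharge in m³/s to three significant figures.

19.2 m³/s

Panel 1-2: Δb = 1.7 m, d̄ = (0.55+0.84)/2 = 0.695, v̄ = (0.37+0.52)/2 = 0.445 → q = 1.7×0.695×0.445 = 0.5258 m³/s
Panel 2-3: Δb = 5 m, d̄ = (0.84+1.43)/2 = 1.135, v̄ = (0.52+0.94)/2 = 0.73 → q = 5×1.135×0.73 = 4.143 m³/s
Panel 3-4: Δb = 2.9 m, d̄ = (1.43+1.34)/2 = 1.385, v̄ = (0.94+0.71)/2 = 0.825 → q = 2.9×1.385×0.825 = 3.314 m³/s
Panel 4-5: Δb = 2.5 m, d̄ = (1.34+1.92)/2 = 1.63, v̄ = (0.71+0.90)/2 = 0.805 → q = 2.5×1.63×0.805 = 3.280 m³/s
Panel 5-6: Δb = 2.1 m, d̄ = (1.92+1.76)/2 = 1.84, v̄ = (0.90+0.79)/2 = 0.845 → q = 2.1×1.84×0.845 = 3.265 m³/s
Panel 6-7: Δb = 7 m, d̄ = (1.76+0.39)/2 = 1.075, v̄ = (0.79+0.46)/2 = 0.625 → q = 7×1.075×0.625 = 4.703 m³/s
Q = Σ q = 19.23 m³/s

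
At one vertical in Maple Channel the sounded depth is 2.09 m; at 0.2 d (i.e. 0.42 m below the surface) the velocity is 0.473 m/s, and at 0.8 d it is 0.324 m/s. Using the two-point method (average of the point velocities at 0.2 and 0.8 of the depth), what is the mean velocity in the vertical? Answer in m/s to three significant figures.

0.399 m/s

v̄ = (0.473 + 0.324) / 2 = 0.3985 m/s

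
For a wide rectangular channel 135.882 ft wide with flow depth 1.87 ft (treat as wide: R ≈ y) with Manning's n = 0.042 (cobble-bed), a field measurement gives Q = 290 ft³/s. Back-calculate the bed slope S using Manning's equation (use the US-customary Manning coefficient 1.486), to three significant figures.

0.000452

A = b·y = 135.882 × 1.87 = 254.1 ft²
Wide channel: R ≈ y = 1.87 ft
S = (Q·n / (1.486·A·R^(2/3)))² = (290×0.042 / (1.486×254.1×1.518))² = 0.0004516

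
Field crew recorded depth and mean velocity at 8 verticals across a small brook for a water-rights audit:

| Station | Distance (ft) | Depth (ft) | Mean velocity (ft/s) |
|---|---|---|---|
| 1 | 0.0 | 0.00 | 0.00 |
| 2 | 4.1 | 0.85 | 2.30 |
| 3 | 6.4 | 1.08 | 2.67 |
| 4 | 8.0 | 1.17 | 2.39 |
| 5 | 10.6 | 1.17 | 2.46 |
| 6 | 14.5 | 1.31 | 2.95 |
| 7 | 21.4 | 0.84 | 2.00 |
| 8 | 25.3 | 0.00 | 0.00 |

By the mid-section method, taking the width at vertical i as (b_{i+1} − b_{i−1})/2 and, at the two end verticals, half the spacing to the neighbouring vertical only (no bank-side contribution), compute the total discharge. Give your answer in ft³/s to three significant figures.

w_2 = (6.4 − 0.0)/2 = 3.2 ft; q_2 = 2.30 × 0.85 × 3.2 = 6.256 ft³/s
w_3 = (8.0 − 4.1)/2 = 1.95 ft; q_3 = 2.67 × 1.08 × 1.95 = 5.623 ft³/s
w_4 = (10.6 − 6.4)/2 = 2.1 ft; q_4 = 2.39 × 1.17 × 2.1 = 5.872 ft³/s
w_5 = (14.5 − 8.0)/2 = 3.25 ft; q_5 = 2.46 × 1.17 × 3.25 = 9.354 ft³/s
w_6 = (21.4 − 10.6)/2 = 5.4 ft; q_6 = 2.95 × 1.31 × 5.4 = 20.87 ft³/s
w_7 = (25.3 − 14.5)/2 = 5.4 ft; q_7 = 2.00 × 0.84 × 5.4 = 9.072 ft³/s
Stations 1, 8 contribute zero (depth or velocity is 0).
Q = Σ qᵢ = 57.05 ft³/s

57.0 ft³/s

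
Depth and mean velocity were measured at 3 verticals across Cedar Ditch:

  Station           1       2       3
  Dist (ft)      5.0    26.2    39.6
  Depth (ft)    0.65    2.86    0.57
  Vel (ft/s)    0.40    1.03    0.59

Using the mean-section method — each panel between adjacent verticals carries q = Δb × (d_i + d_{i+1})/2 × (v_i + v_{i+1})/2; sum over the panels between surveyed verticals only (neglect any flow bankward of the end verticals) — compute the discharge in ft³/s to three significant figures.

45.2 ft³/s

Panel 1-2: Δb = 21.2 ft, d̄ = (0.65+2.86)/2 = 1.755, v̄ = (0.40+1.03)/2 = 0.715 → q = 21.2×1.755×0.715 = 26.60 ft³/s
Panel 2-3: Δb = 13.4 ft, d̄ = (2.86+0.57)/2 = 1.715, v̄ = (1.03+0.59)/2 = 0.81 → q = 13.4×1.715×0.81 = 18.61 ft³/s
Q = Σ q = 45.22 ft³/s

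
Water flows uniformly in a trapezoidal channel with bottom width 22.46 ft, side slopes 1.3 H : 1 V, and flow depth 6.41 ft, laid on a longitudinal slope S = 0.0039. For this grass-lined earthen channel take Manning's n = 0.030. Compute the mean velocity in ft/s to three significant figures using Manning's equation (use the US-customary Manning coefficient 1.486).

A = (b + z·y)·y = (22.46 + 1.3×6.41)×6.41 = 197.4 ft²
P = b + 2y√(1+z²) = 22.46 + 2×6.41×√(1+1.3²) = 43.49 ft
R = A/P = 197.4/43.49 = 4.539 ft
Q = (1.486/n)·A·R^(2/3)·S^(1/2) = (1.486/0.030) × 197.4 × 4.539^(2/3) × 0.0039^(1/2) = 1674 ft³/s
V = Q/A = 1674/197.4 = 8.480 ft/s

8.48 ft/s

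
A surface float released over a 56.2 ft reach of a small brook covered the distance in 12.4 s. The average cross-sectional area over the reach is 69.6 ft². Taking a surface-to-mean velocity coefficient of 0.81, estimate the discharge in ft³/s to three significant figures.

256 ft³/s

v_surface = L / t̄ = 56.2 / 12.4 = 4.532 ft/s
v_mean = 0.81 × 4.532 = 3.671 ft/s
Q = A × v_mean = 69.6 × 3.671 = 255.5 ft³/s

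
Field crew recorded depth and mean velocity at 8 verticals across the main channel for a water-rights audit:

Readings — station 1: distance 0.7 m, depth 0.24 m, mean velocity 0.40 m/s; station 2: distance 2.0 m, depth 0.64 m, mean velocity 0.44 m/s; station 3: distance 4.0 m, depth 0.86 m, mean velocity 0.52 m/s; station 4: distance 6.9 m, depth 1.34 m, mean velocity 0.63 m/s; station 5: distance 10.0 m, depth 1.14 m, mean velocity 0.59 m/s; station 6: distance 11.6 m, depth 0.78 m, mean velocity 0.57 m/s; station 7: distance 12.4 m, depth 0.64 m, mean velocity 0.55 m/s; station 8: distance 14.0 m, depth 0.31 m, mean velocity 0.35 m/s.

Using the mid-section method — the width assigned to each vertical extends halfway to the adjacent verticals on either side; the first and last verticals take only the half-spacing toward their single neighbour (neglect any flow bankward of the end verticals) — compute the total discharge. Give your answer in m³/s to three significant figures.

w_1 = (2.0 − 0.7)/2 = 0.65 m; q_1 = 0.40 × 0.24 × 0.65 = 0.06240 m³/s
w_2 = (4.0 − 0.7)/2 = 1.65 m; q_2 = 0.44 × 0.64 × 1.65 = 0.4646 m³/s
w_3 = (6.9 − 2.0)/2 = 2.45 m; q_3 = 0.52 × 0.86 × 2.45 = 1.096 m³/s
w_4 = (10.0 − 4.0)/2 = 3 m; q_4 = 0.63 × 1.34 × 3 = 2.533 m³/s
w_5 = (11.6 − 6.9)/2 = 2.35 m; q_5 = 0.59 × 1.14 × 2.35 = 1.581 m³/s
w_6 = (12.4 − 10.0)/2 = 1.2 m; q_6 = 0.57 × 0.78 × 1.2 = 0.5335 m³/s
w_7 = (14.0 − 11.6)/2 = 1.2 m; q_7 = 0.55 × 0.64 × 1.2 = 0.4224 m³/s
w_8 = (14.0 − 12.4)/2 = 0.8 m; q_8 = 0.35 × 0.31 × 0.8 = 0.08680 m³/s
Q = Σ qᵢ = 6.779 m³/s

6.78 m³/s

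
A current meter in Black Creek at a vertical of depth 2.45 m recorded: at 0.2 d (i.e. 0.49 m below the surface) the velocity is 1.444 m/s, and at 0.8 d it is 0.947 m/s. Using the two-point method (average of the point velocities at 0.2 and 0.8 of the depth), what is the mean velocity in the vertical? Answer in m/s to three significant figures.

1.20 m/s

v̄ = (1.444 + 0.947) / 2 = 1.196 m/s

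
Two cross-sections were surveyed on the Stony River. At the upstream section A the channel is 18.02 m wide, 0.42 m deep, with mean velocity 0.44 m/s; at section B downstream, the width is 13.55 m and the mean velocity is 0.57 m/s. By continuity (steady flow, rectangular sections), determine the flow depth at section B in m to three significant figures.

Q = A₁V₁ = (18.02×0.42) × 0.44 = 3.330 m³/s
d₂ = Q/(b₂ V₂) = 3.330/(13.55×0.57) = 0.4312 m

0.431 m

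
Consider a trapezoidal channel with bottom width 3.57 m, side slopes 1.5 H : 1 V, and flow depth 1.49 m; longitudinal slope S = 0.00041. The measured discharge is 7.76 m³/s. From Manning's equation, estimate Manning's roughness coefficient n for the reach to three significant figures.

A = (b + z·y)·y = (3.57 + 1.5×1.49)×1.49 = 8.649 m²
P = b + 2y√(1+z²) = 3.57 + 2×1.49×√(1+1.5²) = 8.942 m
R = A/P = 8.649/8.942 = 0.9673 m
n = (1/Q)·A·R^(2/3)·S^(1/2) = (1/7.76) × 8.649 × 0.9780 × 0.02025 = 0.02207

0.0221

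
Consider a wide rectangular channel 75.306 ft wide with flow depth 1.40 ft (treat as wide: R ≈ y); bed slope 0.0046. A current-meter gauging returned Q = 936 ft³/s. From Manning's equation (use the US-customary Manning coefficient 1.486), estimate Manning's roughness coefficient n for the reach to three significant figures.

A = b·y = 75.306 × 1.40 = 105.4 ft²
Wide channel: R ≈ y = 1.40 ft
n = (1.486/Q)·A·R^(2/3)·S^(1/2) = (1.486/936) × 105.4 × 1.251 × 0.06782 = 0.01421

0.0142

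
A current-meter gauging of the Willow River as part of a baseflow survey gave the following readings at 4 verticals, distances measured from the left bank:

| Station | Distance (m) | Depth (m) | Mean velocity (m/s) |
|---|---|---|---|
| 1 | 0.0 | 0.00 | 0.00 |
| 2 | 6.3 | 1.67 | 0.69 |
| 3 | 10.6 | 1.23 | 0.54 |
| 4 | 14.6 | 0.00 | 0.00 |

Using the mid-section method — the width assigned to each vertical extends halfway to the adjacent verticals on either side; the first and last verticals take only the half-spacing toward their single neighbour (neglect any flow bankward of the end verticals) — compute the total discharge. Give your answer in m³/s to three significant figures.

8.86 m³/s

w_2 = (10.6 − 0.0)/2 = 5.3 m; q_2 = 0.69 × 1.67 × 5.3 = 6.107 m³/s
w_3 = (14.6 − 6.3)/2 = 4.15 m; q_3 = 0.54 × 1.23 × 4.15 = 2.756 m³/s
Stations 1, 4 contribute zero (depth or velocity is 0).
Q = Σ qᵢ = 8.864 m³/s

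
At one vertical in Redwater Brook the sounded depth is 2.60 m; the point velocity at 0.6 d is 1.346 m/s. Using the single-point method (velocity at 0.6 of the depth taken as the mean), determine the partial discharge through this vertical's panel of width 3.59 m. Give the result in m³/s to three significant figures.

v̄ = v₀.₆ = 1.346 m/s
q = v̄ × d × w = 1.346 × 2.60 × 3.59 = 12.56 m³/s

12.6 m³/s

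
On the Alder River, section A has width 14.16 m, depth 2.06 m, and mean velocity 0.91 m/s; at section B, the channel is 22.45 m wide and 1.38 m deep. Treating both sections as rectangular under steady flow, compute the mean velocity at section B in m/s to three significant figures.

0.857 m/s

Q = A₁V₁ = (14.16×2.06) × 0.91 = 26.54 m³/s
A₂ = 22.45 × 1.38 = 30.98 m²
V₂ = Q/A₂ = 26.54/30.98 = 0.8568 m/s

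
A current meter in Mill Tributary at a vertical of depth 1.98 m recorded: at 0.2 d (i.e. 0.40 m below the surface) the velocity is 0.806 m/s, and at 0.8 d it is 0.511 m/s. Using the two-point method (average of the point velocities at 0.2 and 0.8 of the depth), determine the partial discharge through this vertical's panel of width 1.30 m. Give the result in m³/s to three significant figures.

v̄ = (0.806 + 0.511) / 2 = 0.6585 m/s
q = v̄ × d × w = 0.6585 × 1.98 × 1.30 = 1.695 m³/s

1.69 m³/s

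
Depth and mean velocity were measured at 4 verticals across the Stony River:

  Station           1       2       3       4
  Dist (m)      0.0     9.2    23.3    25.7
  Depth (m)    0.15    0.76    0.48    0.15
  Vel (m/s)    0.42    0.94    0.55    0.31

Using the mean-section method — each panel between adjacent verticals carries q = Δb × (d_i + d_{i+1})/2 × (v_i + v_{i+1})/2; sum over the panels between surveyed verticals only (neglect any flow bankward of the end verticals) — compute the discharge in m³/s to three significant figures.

9.68 m³/s

Panel 1-2: Δb = 9.2 m, d̄ = (0.15+0.76)/2 = 0.455, v̄ = (0.42+0.94)/2 = 0.68 → q = 9.2×0.455×0.68 = 2.846 m³/s
Panel 2-3: Δb = 14.1 m, d̄ = (0.76+0.48)/2 = 0.62, v̄ = (0.94+0.55)/2 = 0.745 → q = 14.1×0.62×0.745 = 6.513 m³/s
Panel 3-4: Δb = 2.4 m, d̄ = (0.48+0.15)/2 = 0.315, v̄ = (0.55+0.31)/2 = 0.43 → q = 2.4×0.315×0.43 = 0.3251 m³/s
Q = Σ q = 9.684 m³/s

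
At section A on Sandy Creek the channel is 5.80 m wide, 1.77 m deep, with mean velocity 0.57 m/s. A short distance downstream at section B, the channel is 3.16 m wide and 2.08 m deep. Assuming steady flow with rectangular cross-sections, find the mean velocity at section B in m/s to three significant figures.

0.890 m/s

Q = A₁V₁ = (5.80×1.77) × 0.57 = 5.852 m³/s
A₂ = 3.16 × 2.08 = 6.573 m²
V₂ = Q/A₂ = 5.852/6.573 = 0.8903 m/s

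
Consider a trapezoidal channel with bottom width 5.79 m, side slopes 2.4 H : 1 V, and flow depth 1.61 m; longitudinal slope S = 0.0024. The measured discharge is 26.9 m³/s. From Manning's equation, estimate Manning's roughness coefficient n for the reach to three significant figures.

0.0301

A = (b + z·y)·y = (5.79 + 2.4×1.61)×1.61 = 15.54 m²
P = b + 2y√(1+z²) = 5.79 + 2×1.61×√(1+2.4²) = 14.16 m
R = A/P = 15.54/14.16 = 1.098 m
n = (1/Q)·A·R^(2/3)·S^(1/2) = (1/26.9) × 15.54 × 1.064 × 0.04899 = 0.03012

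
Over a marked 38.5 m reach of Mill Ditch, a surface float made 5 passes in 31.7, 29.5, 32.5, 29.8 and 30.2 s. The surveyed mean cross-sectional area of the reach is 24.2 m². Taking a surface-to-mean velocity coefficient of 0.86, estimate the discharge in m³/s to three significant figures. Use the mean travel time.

t̄ = (31.7 + 29.5 + 32.5 + 29.8 + 30.2) / 5 = 30.74 s
v_surface = L / t̄ = 38.5 / 30.74 = 1.252 m/s
v_mean = 0.86 × 1.252 = 1.077 m/s
Q = A × v_mean = 24.2 × 1.077 = 26.07 m³/s

26.1 m³/s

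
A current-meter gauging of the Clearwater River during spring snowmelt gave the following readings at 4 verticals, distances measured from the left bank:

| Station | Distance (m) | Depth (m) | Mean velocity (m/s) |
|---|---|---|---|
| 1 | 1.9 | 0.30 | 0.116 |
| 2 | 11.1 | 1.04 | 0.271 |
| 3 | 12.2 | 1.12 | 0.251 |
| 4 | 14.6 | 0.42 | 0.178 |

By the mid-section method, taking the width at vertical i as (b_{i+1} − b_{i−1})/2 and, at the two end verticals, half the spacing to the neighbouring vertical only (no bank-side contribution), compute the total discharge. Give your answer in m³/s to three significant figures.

w_1 = (11.1 − 1.9)/2 = 4.6 m; q_1 = 0.116 × 0.30 × 4.6 = 0.1601 m³/s
w_2 = (12.2 − 1.9)/2 = 5.15 m; q_2 = 0.271 × 1.04 × 5.15 = 1.451 m³/s
w_3 = (14.6 − 11.1)/2 = 1.75 m; q_3 = 0.251 × 1.12 × 1.75 = 0.4920 m³/s
w_4 = (14.6 − 12.2)/2 = 1.2 m; q_4 = 0.178 × 0.42 × 1.2 = 0.08971 m³/s
Q = Σ qᵢ = 2.193 m³/s

2.19 m³/s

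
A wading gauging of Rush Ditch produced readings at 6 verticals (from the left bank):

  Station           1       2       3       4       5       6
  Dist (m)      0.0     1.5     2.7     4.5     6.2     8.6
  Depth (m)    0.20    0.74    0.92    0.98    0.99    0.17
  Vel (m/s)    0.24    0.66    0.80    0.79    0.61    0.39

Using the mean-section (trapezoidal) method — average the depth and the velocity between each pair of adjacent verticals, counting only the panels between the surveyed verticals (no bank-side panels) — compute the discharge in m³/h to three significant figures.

Panel 1-2: Δb = 1.5 m, d̄ = (0.20+0.74)/2 = 0.47, v̄ = (0.24+0.66)/2 = 0.45 → q = 1.5×0.47×0.45 = 0.3173 m³/s
Panel 2-3: Δb = 1.2 m, d̄ = (0.74+0.92)/2 = 0.83, v̄ = (0.66+0.80)/2 = 0.73 → q = 1.2×0.83×0.73 = 0.7271 m³/s
Panel 3-4: Δb = 1.8 m, d̄ = (0.92+0.98)/2 = 0.95, v̄ = (0.80+0.79)/2 = 0.795 → q = 1.8×0.95×0.795 = 1.359 m³/s
Panel 4-5: Δb = 1.7 m, d̄ = (0.98+0.99)/2 = 0.985, v̄ = (0.79+0.61)/2 = 0.7 → q = 1.7×0.985×0.7 = 1.172 m³/s
Panel 5-6: Δb = 2.4 m, d̄ = (0.99+0.17)/2 = 0.58, v̄ = (0.61+0.39)/2 = 0.5 → q = 2.4×0.58×0.5 = 0.6960 m³/s
Q = Σ q = 4.272 m³/s
= 4.272 × 3600 = 15380 m³/h

15400 m³/h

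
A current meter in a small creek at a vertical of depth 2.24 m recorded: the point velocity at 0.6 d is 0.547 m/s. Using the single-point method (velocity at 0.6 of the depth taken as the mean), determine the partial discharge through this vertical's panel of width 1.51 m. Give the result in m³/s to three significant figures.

1.85 m³/s

v̄ = v₀.₆ = 0.547 m/s
q = v̄ × d × w = 0.5470 × 2.24 × 1.51 = 1.850 m³/s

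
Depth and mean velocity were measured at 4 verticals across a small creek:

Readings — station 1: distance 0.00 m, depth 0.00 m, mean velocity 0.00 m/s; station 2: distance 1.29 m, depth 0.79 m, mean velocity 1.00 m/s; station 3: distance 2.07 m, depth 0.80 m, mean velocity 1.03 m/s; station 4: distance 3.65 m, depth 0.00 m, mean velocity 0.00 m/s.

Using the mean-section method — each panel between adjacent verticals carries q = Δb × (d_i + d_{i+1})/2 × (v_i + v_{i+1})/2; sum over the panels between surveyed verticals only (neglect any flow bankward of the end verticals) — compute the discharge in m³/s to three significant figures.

Panel 1-2: Δb = 1.29 m, d̄ = (0.00+0.79)/2 = 0.395, v̄ = (0.00+1.00)/2 = 0.5 → q = 1.29×0.395×0.5 = 0.2548 m³/s
Panel 2-3: Δb = 0.78 m, d̄ = (0.79+0.80)/2 = 0.795, v̄ = (1.00+1.03)/2 = 1.015 → q = 0.78×0.795×1.015 = 0.6294 m³/s
Panel 3-4: Δb = 1.58 m, d̄ = (0.80+0.00)/2 = 0.4, v̄ = (1.03+0.00)/2 = 0.515 → q = 1.58×0.4×0.515 = 0.3255 m³/s
Q = Σ q = 1.210 m³/s

1.21 m³/s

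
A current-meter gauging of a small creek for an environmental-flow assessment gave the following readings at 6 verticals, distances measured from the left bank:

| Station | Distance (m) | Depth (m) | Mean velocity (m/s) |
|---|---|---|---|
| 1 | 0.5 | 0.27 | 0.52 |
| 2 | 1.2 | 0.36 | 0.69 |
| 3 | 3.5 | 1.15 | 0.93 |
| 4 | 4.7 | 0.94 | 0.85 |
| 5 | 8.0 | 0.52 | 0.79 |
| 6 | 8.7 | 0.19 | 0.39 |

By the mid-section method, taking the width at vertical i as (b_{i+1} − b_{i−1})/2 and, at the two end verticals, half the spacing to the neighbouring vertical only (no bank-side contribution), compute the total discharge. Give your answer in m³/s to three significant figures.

4.94 m³/s

w_1 = (1.2 − 0.5)/2 = 0.35 m; q_1 = 0.52 × 0.27 × 0.35 = 0.04914 m³/s
w_2 = (3.5 − 0.5)/2 = 1.5 m; q_2 = 0.69 × 0.36 × 1.5 = 0.3726 m³/s
w_3 = (4.7 − 1.2)/2 = 1.75 m; q_3 = 0.93 × 1.15 × 1.75 = 1.872 m³/s
w_4 = (8.0 − 3.5)/2 = 2.25 m; q_4 = 0.85 × 0.94 × 2.25 = 1.798 m³/s
w_5 = (8.7 − 4.7)/2 = 2 m; q_5 = 0.79 × 0.52 × 2 = 0.8216 m³/s
w_6 = (8.7 − 8.0)/2 = 0.35 m; q_6 = 0.39 × 0.19 × 0.35 = 0.02594 m³/s
Q = Σ qᵢ = 4.939 m³/s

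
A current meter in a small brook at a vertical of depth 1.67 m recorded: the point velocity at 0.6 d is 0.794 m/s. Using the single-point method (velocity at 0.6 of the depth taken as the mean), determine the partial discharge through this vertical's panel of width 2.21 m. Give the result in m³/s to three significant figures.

v̄ = v₀.₆ = 0.794 m/s
q = v̄ × d × w = 0.7940 × 1.67 × 2.21 = 2.930 m³/s

2.93 m³/s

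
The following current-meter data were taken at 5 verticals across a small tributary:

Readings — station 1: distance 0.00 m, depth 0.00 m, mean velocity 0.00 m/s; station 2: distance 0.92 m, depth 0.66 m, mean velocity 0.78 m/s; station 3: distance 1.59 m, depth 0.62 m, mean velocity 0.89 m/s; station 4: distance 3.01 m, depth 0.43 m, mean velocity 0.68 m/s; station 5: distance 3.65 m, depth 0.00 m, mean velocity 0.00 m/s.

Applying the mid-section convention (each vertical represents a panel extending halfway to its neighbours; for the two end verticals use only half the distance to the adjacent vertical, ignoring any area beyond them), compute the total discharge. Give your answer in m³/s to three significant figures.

w_2 = (1.59 − 0.00)/2 = 0.795 m; q_2 = 0.78 × 0.66 × 0.795 = 0.4093 m³/s
w_3 = (3.01 − 0.92)/2 = 1.045 m; q_3 = 0.89 × 0.62 × 1.045 = 0.5766 m³/s
w_4 = (3.65 − 1.59)/2 = 1.03 m; q_4 = 0.68 × 0.43 × 1.03 = 0.3012 m³/s
Stations 1, 5 contribute zero (depth or velocity is 0).
Q = Σ qᵢ = 1.287 m³/s

1.29 m³/s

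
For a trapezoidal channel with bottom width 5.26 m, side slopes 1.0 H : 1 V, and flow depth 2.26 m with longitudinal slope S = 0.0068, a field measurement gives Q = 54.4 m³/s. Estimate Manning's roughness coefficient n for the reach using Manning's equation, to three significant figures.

0.0331

A = (b + z·y)·y = (5.26 + 1.0×2.26)×2.26 = 17.00 m²
P = b + 2y√(1+z²) = 5.26 + 2×2.26×√(1+1.0²) = 11.65 m
R = A/P = 17.00/11.65 = 1.459 m
n = (1/Q)·A·R^(2/3)·S^(1/2) = (1/54.4) × 17.00 × 1.286 × 0.08246 = 0.03313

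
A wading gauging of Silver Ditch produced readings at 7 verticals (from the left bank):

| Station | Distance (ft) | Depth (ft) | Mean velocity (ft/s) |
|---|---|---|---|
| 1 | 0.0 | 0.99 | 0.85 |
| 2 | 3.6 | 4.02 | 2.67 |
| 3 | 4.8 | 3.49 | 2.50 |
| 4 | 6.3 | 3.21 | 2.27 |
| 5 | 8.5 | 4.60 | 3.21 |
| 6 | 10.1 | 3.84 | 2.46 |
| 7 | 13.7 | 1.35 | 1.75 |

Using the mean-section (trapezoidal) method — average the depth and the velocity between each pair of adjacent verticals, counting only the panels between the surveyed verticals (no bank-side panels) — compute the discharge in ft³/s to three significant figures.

Panel 1-2: Δb = 3.6 ft, d̄ = (0.99+4.02)/2 = 2.505, v̄ = (0.85+2.67)/2 = 1.76 → q = 3.6×2.505×1.76 = 15.87 ft³/s
Panel 2-3: Δb = 1.2 ft, d̄ = (4.02+3.49)/2 = 3.755, v̄ = (2.67+2.50)/2 = 2.585 → q = 1.2×3.755×2.585 = 11.65 ft³/s
Panel 3-4: Δb = 1.5 ft, d̄ = (3.49+3.21)/2 = 3.35, v̄ = (2.50+2.27)/2 = 2.385 → q = 1.5×3.35×2.385 = 11.98 ft³/s
Panel 4-5: Δb = 2.2 ft, d̄ = (3.21+4.60)/2 = 3.905, v̄ = (2.27+3.21)/2 = 2.74 → q = 2.2×3.905×2.74 = 23.54 ft³/s
Panel 5-6: Δb = 1.6 ft, d̄ = (4.60+3.84)/2 = 4.22, v̄ = (3.21+2.46)/2 = 2.835 → q = 1.6×4.22×2.835 = 19.14 ft³/s
Panel 6-7: Δb = 3.6 ft, d̄ = (3.84+1.35)/2 = 2.595, v̄ = (2.46+1.75)/2 = 2.105 → q = 3.6×2.595×2.105 = 19.66 ft³/s
Q = Σ q = 101.9 ft³/s

102 ft³/s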